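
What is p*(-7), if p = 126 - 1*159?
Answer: 231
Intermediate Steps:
p = -33 (p = 126 - 159 = -33)
p*(-7) = -33*(-7) = 231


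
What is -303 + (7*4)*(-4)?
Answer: -415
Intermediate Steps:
-303 + (7*4)*(-4) = -303 + 28*(-4) = -303 - 112 = -415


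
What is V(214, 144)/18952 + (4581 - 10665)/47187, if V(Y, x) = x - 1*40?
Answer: -1533285/12420667 ≈ -0.12345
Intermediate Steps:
V(Y, x) = -40 + x (V(Y, x) = x - 40 = -40 + x)
V(214, 144)/18952 + (4581 - 10665)/47187 = (-40 + 144)/18952 + (4581 - 10665)/47187 = 104*(1/18952) - 6084*1/47187 = 13/2369 - 676/5243 = -1533285/12420667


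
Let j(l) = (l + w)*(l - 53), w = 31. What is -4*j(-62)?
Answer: -14260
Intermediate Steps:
j(l) = (-53 + l)*(31 + l) (j(l) = (l + 31)*(l - 53) = (31 + l)*(-53 + l) = (-53 + l)*(31 + l))
-4*j(-62) = -4*(-1643 + (-62)² - 22*(-62)) = -4*(-1643 + 3844 + 1364) = -4*3565 = -14260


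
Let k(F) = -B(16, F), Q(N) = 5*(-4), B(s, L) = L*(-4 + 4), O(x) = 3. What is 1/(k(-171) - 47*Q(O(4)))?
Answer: 1/940 ≈ 0.0010638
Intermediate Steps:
B(s, L) = 0 (B(s, L) = L*0 = 0)
Q(N) = -20
k(F) = 0 (k(F) = -1*0 = 0)
1/(k(-171) - 47*Q(O(4))) = 1/(0 - 47*(-20)) = 1/(0 + 940) = 1/940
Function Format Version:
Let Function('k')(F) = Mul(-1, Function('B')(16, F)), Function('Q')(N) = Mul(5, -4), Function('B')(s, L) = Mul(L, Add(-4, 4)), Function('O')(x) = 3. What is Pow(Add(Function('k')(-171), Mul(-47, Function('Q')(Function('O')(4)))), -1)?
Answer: Rational(1, 940) ≈ 0.0010638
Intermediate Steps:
Function('B')(s, L) = 0 (Function('B')(s, L) = Mul(L, 0) = 0)
Function('Q')(N) = -20
Function('k')(F) = 0 (Function('k')(F) = Mul(-1, 0) = 0)
Pow(Add(Function('k')(-171), Mul(-47, Function('Q')(Function('O')(4)))), -1) = Pow(Add(0, Mul(-47, -20)), -1) = Pow(Add(0, 940), -1) = Pow(940, -1) = Rational(1, 940)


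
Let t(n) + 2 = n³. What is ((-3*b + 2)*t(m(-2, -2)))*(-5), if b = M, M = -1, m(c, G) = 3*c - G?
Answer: 1650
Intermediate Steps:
m(c, G) = -G + 3*c
b = -1
t(n) = -2 + n³
((-3*b + 2)*t(m(-2, -2)))*(-5) = ((-3*(-1) + 2)*(-2 + (-1*(-2) + 3*(-2))³))*(-5) = ((3 + 2)*(-2 + (2 - 6)³))*(-5) = (5*(-2 + (-4)³))*(-5) = (5*(-2 - 64))*(-5) = (5*(-66))*(-5) = -330*(-5) = 1650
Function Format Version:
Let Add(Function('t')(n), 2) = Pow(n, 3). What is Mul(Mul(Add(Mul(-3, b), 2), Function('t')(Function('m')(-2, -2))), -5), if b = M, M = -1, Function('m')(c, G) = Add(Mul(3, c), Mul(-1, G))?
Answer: 1650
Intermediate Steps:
Function('m')(c, G) = Add(Mul(-1, G), Mul(3, c))
b = -1
Function('t')(n) = Add(-2, Pow(n, 3))
Mul(Mul(Add(Mul(-3, b), 2), Function('t')(Function('m')(-2, -2))), -5) = Mul(Mul(Add(Mul(-3, -1), 2), Add(-2, Pow(Add(Mul(-1, -2), Mul(3, -2)), 3))), -5) = Mul(Mul(Add(3, 2), Add(-2, Pow(Add(2, -6), 3))), -5) = Mul(Mul(5, Add(-2, Pow(-4, 3))), -5) = Mul(Mul(5, Add(-2, -64)), -5) = Mul(Mul(5, -66), -5) = Mul(-330, -5) = 1650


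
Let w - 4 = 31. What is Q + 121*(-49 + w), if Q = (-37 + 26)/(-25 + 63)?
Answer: -64383/38 ≈ -1694.3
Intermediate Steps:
w = 35 (w = 4 + 31 = 35)
Q = -11/38 ≈ -0.28947
Q + 121*(-49 + w) = -11/38 + 121*(-49 + 35) = -11/38 + 121*(-14) = -11/38 - 1694 = -64383/38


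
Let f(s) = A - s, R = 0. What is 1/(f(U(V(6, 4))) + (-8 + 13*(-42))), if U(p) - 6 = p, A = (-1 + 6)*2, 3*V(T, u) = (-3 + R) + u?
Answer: -3/1651 ≈ -0.0018171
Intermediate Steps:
V(T, u) = -1 + u/3 (V(T, u) = ((-3 + 0) + u)/3 = (-3 + u)/3 = -1 + u/3)
A = 10 (A = 5*2 = 10)
U(p) = 6 + p
f(s) = 10 - s
1/(f(U(V(6, 4))) + (-8 + 13*(-42))) = 1/((10 - (6 + (-1 + (⅓)*4))) + (-8 + 13*(-42))) = 1/((10 - (6 + (-1 + 4/3))) + (-8 - 546)) = 1/((10 - (6 + ⅓)) - 554) = 1/((10 - 1*19/3) - 554) = 1/((10 - 19/3) - 554) = 1/(11/3 - 554) = 1/(-1651/3) = -3/1651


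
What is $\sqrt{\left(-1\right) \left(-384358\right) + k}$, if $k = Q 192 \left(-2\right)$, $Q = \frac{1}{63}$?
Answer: $\frac{\sqrt{169499190}}{21} \approx 619.96$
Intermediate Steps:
$Q = \frac{1}{63} \approx 0.015873$
$k = - \frac{128}{21}$ ($k = \frac{192 \left(-2\right)}{63} = \frac{1}{63} \left(-384\right) = - \frac{128}{21} \approx -6.0952$)
$\sqrt{\left(-1\right) \left(-384358\right) + k} = \sqrt{\left(-1\right) \left(-384358\right) - \frac{128}{21}} = \sqrt{384358 - \frac{128}{21}} = \sqrt{\frac{8071390}{21}} = \frac{\sqrt{169499190}}{21}$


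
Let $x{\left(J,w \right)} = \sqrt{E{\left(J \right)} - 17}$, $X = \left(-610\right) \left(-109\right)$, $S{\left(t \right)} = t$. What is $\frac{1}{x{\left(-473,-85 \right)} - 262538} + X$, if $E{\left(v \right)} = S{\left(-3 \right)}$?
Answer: $\frac{2291451567539411}{34463100732} - \frac{i \sqrt{5}}{34463100732} \approx 66490.0 - 6.4883 \cdot 10^{-11} i$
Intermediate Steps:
$E{\left(v \right)} = -3$
$X = 66490$
$x{\left(J,w \right)} = 2 i \sqrt{5}$ ($x{\left(J,w \right)} = \sqrt{-3 - 17} = \sqrt{-20} = 2 i \sqrt{5}$)
$\frac{1}{x{\left(-473,-85 \right)} - 262538} + X = \frac{1}{2 i \sqrt{5} - 262538} + 66490 = \frac{1}{-262538 + 2 i \sqrt{5}} + 66490 = 66490 + \frac{1}{-262538 + 2 i \sqrt{5}}$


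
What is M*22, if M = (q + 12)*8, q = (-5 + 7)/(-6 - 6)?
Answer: 6248/3 ≈ 2082.7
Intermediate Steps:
q = -1/6 (q = 2/(-12) = 2*(-1/12) = -1/6 ≈ -0.16667)
M = 284/3 (M = (-1/6 + 12)*8 = (71/6)*8 = 284/3 ≈ 94.667)
M*22 = (284/3)*22 = 6248/3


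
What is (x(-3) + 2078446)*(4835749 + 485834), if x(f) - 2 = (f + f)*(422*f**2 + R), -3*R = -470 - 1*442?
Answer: 10929658742388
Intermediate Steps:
R = 304 (R = -(-470 - 1*442)/3 = -(-470 - 442)/3 = -1/3*(-912) = 304)
x(f) = 2 + 2*f*(304 + 422*f**2) (x(f) = 2 + (f + f)*(422*f**2 + 304) = 2 + (2*f)*(304 + 422*f**2) = 2 + 2*f*(304 + 422*f**2))
(x(-3) + 2078446)*(4835749 + 485834) = ((2 + 608*(-3) + 844*(-3)**3) + 2078446)*(4835749 + 485834) = ((2 - 1824 + 844*(-27)) + 2078446)*5321583 = ((2 - 1824 - 22788) + 2078446)*5321583 = (-24610 + 2078446)*5321583 = 2053836*5321583 = 10929658742388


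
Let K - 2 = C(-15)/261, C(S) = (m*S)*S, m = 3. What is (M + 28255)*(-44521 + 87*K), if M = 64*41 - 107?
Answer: -1357722184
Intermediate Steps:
C(S) = 3*S² (C(S) = (3*S)*S = 3*S²)
M = 2517 (M = 2624 - 107 = 2517)
K = 133/29 (K = 2 + (3*(-15)²)/261 = 2 + (3*225)*(1/261) = 2 + 675*(1/261) = 2 + 75/29 = 133/29 ≈ 4.5862)
(M + 28255)*(-44521 + 87*K) = (2517 + 28255)*(-44521 + 87*(133/29)) = 30772*(-44521 + 399) = 30772*(-44122) = -1357722184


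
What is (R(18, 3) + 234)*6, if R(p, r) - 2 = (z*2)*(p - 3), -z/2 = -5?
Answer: 3216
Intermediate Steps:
z = 10 (z = -2*(-5) = 10)
R(p, r) = -58 + 20*p (R(p, r) = 2 + (10*2)*(p - 3) = 2 + 20*(-3 + p) = 2 + (-60 + 20*p) = -58 + 20*p)
(R(18, 3) + 234)*6 = ((-58 + 20*18) + 234)*6 = ((-58 + 360) + 234)*6 = (302 + 234)*6 = 536*6 = 3216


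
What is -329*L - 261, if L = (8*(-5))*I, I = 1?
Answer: 12899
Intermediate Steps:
L = -40 (L = (8*(-5))*1 = -40*1 = -40)
-329*L - 261 = -329*(-40) - 261 = 13160 - 261 = 12899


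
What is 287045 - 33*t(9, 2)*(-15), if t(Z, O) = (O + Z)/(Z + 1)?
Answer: 575179/2 ≈ 2.8759e+5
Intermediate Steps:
t(Z, O) = (O + Z)/(1 + Z)
287045 - 33*t(9, 2)*(-15) = 287045 - 33*((2 + 9)/(1 + 9))*(-15) = 287045 - 33*(11/10)*(-15) = 287045 - 363*(-15)/10 = 287045 - 1*(-1089/2) = 287045 + 1089/2 = 575179/2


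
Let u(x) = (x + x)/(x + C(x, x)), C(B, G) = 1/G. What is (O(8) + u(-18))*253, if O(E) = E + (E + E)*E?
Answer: 11346544/325 ≈ 34912.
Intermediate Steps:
O(E) = E + 2*E**2 (O(E) = E + (2*E)*E = E + 2*E**2)
u(x) = 2*x/(x + 1/x) (u(x) = (x + x)/(x + 1/x) = (2*x)/(x + 1/x) = 2*x/(x + 1/x))
(O(8) + u(-18))*253 = (8*(1 + 2*8) + 2*(-18)**2/(1 + (-18)**2))*253 = (8*(1 + 16) + 2*324/(1 + 324))*253 = (8*17 + 2*324/325)*253 = (136 + 2*324*(1/325))*253 = (136 + 648/325)*253 = (44848/325)*253 = 11346544/325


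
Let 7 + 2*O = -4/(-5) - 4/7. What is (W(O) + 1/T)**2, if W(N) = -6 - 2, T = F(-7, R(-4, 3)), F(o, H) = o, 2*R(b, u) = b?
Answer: 3249/49 ≈ 66.306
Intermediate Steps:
O = -237/70 (O = -7/2 + (-4/(-5) - 4/7)/2 = -7/2 + (-4*(-1/5) - 4*1/7)/2 = -7/2 + (4/5 - 4/7)/2 = -7/2 + (1/2)*(8/35) = -7/2 + 4/35 = -237/70 ≈ -3.3857)
R(b, u) = b/2
T = -7
W(N) = -8
(W(O) + 1/T)**2 = (-8 + 1/(-7))**2 = (-8 - 1/7)**2 = (-57/7)**2 = 3249/49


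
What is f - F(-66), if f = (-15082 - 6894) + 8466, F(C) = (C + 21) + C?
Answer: -13399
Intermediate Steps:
F(C) = 21 + 2*C (F(C) = (21 + C) + C = 21 + 2*C)
f = -13510 (f = -21976 + 8466 = -13510)
f - F(-66) = -13510 - (21 + 2*(-66)) = -13510 - (21 - 132) = -13510 - 1*(-111) = -13510 + 111 = -13399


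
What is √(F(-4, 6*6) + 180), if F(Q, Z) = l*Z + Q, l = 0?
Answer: 4*√11 ≈ 13.266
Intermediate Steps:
F(Q, Z) = Q (F(Q, Z) = 0*Z + Q = 0 + Q = Q)
√(F(-4, 6*6) + 180) = √(-4 + 180) = √176 = 4*√11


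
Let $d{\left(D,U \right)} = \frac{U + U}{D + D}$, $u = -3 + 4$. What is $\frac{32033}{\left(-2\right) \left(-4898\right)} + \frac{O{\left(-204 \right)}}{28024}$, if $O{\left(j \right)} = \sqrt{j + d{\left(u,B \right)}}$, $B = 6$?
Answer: $\frac{32033}{9796} + \frac{3 i \sqrt{22}}{28024} \approx 3.27 + 0.00050211 i$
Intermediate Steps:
$u = 1$
$d{\left(D,U \right)} = \frac{U}{D}$ ($d{\left(D,U \right)} = \frac{2 U}{2 D} = 2 U \frac{1}{2 D} = \frac{U}{D}$)
$O{\left(j \right)} = \sqrt{6 + j}$ ($O{\left(j \right)} = \sqrt{j + \frac{6}{1}} = \sqrt{j + 6 \cdot 1} = \sqrt{j + 6} = \sqrt{6 + j}$)
$\frac{32033}{\left(-2\right) \left(-4898\right)} + \frac{O{\left(-204 \right)}}{28024} = \frac{32033}{\left(-2\right) \left(-4898\right)} + \frac{\sqrt{6 - 204}}{28024} = \frac{32033}{9796} + \sqrt{-198} \cdot \frac{1}{28024} = 32033 \cdot \frac{1}{9796} + 3 i \sqrt{22} \cdot \frac{1}{28024} = \frac{32033}{9796} + \frac{3 i \sqrt{22}}{28024}$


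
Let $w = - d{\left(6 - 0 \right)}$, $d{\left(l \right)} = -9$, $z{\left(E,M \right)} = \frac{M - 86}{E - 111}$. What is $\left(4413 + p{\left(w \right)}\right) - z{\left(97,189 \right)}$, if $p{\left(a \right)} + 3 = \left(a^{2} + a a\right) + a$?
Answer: $\frac{64237}{14} \approx 4588.4$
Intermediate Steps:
$z{\left(E,M \right)} = \frac{-86 + M}{-111 + E}$
$w = 9$ ($w = \left(-1\right) \left(-9\right) = 9$)
$p{\left(a \right)} = -3 + a + 2 a^{2}$ ($p{\left(a \right)} = -3 + \left(\left(a^{2} + a a\right) + a\right) = -3 + \left(\left(a^{2} + a^{2}\right) + a\right) = -3 + \left(2 a^{2} + a\right) = -3 + \left(a + 2 a^{2}\right) = -3 + a + 2 a^{2}$)
$\left(4413 + p{\left(w \right)}\right) - z{\left(97,189 \right)} = \left(4413 + \left(-3 + 9 + 2 \cdot 9^{2}\right)\right) - \frac{-86 + 189}{-111 + 97} = \left(4413 + \left(-3 + 9 + 2 \cdot 81\right)\right) - \frac{1}{-14} \cdot 103 = \left(4413 + \left(-3 + 9 + 162\right)\right) - \left(- \frac{1}{14}\right) 103 = \left(4413 + 168\right) - - \frac{103}{14} = 4581 + \frac{103}{14} = \frac{64237}{14}$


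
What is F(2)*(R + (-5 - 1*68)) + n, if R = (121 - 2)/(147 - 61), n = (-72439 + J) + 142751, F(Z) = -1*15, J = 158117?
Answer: 19737279/86 ≈ 2.2950e+5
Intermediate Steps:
F(Z) = -15
n = 228429 (n = (-72439 + 158117) + 142751 = 85678 + 142751 = 228429)
R = 119/86 ≈ 1.3837
F(2)*(R + (-5 - 1*68)) + n = -15*(119/86 + (-5 - 1*68)) + 228429 = -15*(119/86 + (-5 - 68)) + 228429 = -15*(119/86 - 73) + 228429 = -15*(-6159/86) + 228429 = 92385/86 + 228429 = 19737279/86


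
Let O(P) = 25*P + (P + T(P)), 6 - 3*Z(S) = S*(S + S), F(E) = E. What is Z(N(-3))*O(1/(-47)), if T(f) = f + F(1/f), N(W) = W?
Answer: 8944/47 ≈ 190.30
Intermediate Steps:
T(f) = f + 1/f
Z(S) = 2 - 2*S**2/3 (Z(S) = 2 - S*(S + S)/3 = 2 - S*2*S/3 = 2 - 2*S**2/3)
O(P) = 1/P + 27*P (O(P) = 25*P + (P + (P + 1/P)) = 25*P + (1/P + 2*P) = 1/P + 27*P)
Z(N(-3))*O(1/(-47)) = (2 - 2/3*(-3)**2)*(1/(1/(-47)) + 27/(-47)) = (2 - 2/3*9)*(1/(-1/47) + 27*(-1/47)) = (2 - 6)*(-47 - 27/47) = -4*(-2236/47) = 8944/47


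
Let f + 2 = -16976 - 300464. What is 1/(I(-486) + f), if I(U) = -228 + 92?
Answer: -1/317578 ≈ -3.1488e-6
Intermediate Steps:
I(U) = -136
f = -317442 (f = -2 + (-16976 - 300464) = -2 - 317440 = -317442)
1/(I(-486) + f) = 1/(-136 - 317442) = 1/(-317578) = -1/317578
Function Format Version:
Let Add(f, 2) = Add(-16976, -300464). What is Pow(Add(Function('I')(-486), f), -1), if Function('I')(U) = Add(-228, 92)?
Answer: Rational(-1, 317578) ≈ -3.1488e-6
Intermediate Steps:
Function('I')(U) = -136
f = -317442 (f = Add(-2, Add(-16976, -300464)) = Add(-2, -317440) = -317442)
Pow(Add(Function('I')(-486), f), -1) = Pow(Add(-136, -317442), -1) = Pow(-317578, -1) = Rational(-1, 317578)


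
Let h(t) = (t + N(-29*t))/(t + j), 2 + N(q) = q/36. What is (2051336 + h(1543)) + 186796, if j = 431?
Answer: 159050623177/71064 ≈ 2.2381e+6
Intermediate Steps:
N(q) = -2 + q/36
h(t) = (-2 + 7*t/36)/(431 + t) (h(t) = (t + (-2 + (-29*t)/36))/(t + 431) = (t + (-2 - 29*t/36))/(431 + t) = (-2 + 7*t/36)/(431 + t))
(2051336 + h(1543)) + 186796 = (2051336 + (-72 + 7*1543)/(36*(431 + 1543))) + 186796 = (2051336 + (1/36)*(-72 + 10801)/1974) + 186796 = (2051336 + (1/36)*(1/1974)*10729) + 186796 = (2051336 + 10729/71064) + 186796 = 145776152233/71064 + 186796 = 159050623177/71064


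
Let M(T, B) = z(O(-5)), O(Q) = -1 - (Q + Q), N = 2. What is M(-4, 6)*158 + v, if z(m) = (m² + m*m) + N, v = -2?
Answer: 25910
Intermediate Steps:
O(Q) = -1 - 2*Q
z(m) = 2 + 2*m² (z(m) = (m² + m*m) + 2 = (m² + m²) + 2 = 2*m² + 2 = 2 + 2*m²)
M(T, B) = 164 (M(T, B) = 2 + 2*(-1 - 2*(-5))² = 2 + 2*(-1 + 10)² = 2 + 2*9² = 2 + 2*81 = 2 + 162 = 164)
M(-4, 6)*158 + v = 164*158 - 2 = 25912 - 2 = 25910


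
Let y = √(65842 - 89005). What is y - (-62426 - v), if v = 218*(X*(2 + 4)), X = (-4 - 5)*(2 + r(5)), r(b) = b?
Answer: -19978 + I*√23163 ≈ -19978.0 + 152.19*I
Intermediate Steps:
y = I*√23163 (y = √(-23163) = I*√23163 ≈ 152.19*I)
X = -63 (X = (-4 - 5)*(2 + 5) = -9*7 = -63)
v = -82404 (v = 218*(-63*(2 + 4)) = 218*(-63*6) = 218*(-378) = -82404)
y - (-62426 - v) = I*√23163 - (-62426 - 1*(-82404)) = I*√23163 - (-62426 + 82404) = I*√23163 - 1*19978 = I*√23163 - 19978 = -19978 + I*√23163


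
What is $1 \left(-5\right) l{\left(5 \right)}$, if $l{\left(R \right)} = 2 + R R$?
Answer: $-135$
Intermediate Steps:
$l{\left(R \right)} = 2 + R^{2}$
$1 \left(-5\right) l{\left(5 \right)} = 1 \left(-5\right) \left(2 + 5^{2}\right) = - 5 \left(2 + 25\right) = \left(-5\right) 27 = -135$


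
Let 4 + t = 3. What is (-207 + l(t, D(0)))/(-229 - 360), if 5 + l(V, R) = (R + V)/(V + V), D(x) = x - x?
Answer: 423/1178 ≈ 0.35908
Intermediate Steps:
t = -1 (t = -4 + 3 = -1)
D(x) = 0
l(V, R) = -5 + (R + V)/(2*V) (l(V, R) = -5 + (R + V)/(V + V) = -5 + (R + V)/((2*V)) = -5 + (R + V)*(1/(2*V)) = -5 + (R + V)/(2*V))
(-207 + l(t, D(0)))/(-229 - 360) = (-207 + (1/2)*(0 - 9*(-1))/(-1))/(-229 - 360) = (-207 + (1/2)*(-1)*(0 + 9))/(-589) = (-207 + (1/2)*(-1)*9)*(-1/589) = (-207 - 9/2)*(-1/589) = -423/2*(-1/589) = 423/1178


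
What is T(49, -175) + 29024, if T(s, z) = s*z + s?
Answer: 20498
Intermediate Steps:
T(s, z) = s + s*z
T(49, -175) + 29024 = 49*(1 - 175) + 29024 = 49*(-174) + 29024 = -8526 + 29024 = 20498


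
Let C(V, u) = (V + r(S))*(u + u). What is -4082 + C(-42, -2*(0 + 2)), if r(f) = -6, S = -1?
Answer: -3698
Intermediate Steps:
C(V, u) = 2*u*(-6 + V) (C(V, u) = (V - 6)*(u + u) = (-6 + V)*(2*u) = 2*u*(-6 + V))
-4082 + C(-42, -2*(0 + 2)) = -4082 + 2*(-2*(0 + 2))*(-6 - 42) = -4082 + 2*(-2*2)*(-48) = -4082 + 2*(-4)*(-48) = -4082 + 384 = -3698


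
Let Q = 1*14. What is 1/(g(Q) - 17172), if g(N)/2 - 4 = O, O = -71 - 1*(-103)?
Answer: -1/17100 ≈ -5.8480e-5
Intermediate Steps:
Q = 14
O = 32 (O = -71 + 103 = 32)
g(N) = 72 (g(N) = 8 + 2*32 = 8 + 64 = 72)
1/(g(Q) - 17172) = 1/(72 - 17172) = 1/(-17100) = -1/17100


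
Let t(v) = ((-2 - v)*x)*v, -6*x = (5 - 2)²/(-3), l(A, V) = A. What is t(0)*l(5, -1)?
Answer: 0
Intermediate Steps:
x = ½ (x = -(5 - 2)²/(6*(-3)) = -3²*(-1)/(6*3) = -3*(-1)/(2*3) = -⅙*(-3) = ½ ≈ 0.50000)
t(v) = v*(-1 - v/2) (t(v) = ((-2 - v)*(½))*v = (-1 - v/2)*v = v*(-1 - v/2))
t(0)*l(5, -1) = -½*0*(2 + 0)*5 = -½*0*2*5 = 0*5 = 0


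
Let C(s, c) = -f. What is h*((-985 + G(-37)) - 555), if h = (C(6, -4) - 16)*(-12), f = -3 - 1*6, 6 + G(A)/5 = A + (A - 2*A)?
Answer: -131880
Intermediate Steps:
G(A) = -30 (G(A) = -30 + 5*(A + (A - 2*A)) = -30 + 5*(A - A) = -30 + 5*0 = -30 + 0 = -30)
f = -9 (f = -3 - 6 = -9)
C(s, c) = 9 (C(s, c) = -1*(-9) = 9)
h = 84 (h = (9 - 16)*(-12) = -7*(-12) = 84)
h*((-985 + G(-37)) - 555) = 84*((-985 - 30) - 555) = 84*(-1015 - 555) = 84*(-1570) = -131880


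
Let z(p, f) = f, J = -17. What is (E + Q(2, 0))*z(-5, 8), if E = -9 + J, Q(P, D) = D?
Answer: -208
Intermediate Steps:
E = -26 (E = -9 - 17 = -26)
(E + Q(2, 0))*z(-5, 8) = (-26 + 0)*8 = -26*8 = -208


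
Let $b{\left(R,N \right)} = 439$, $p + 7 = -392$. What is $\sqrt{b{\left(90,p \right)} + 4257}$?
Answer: $2 \sqrt{1174} \approx 68.527$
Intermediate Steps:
$p = -399$ ($p = -7 - 392 = -399$)
$\sqrt{b{\left(90,p \right)} + 4257} = \sqrt{439 + 4257} = \sqrt{4696} = 2 \sqrt{1174}$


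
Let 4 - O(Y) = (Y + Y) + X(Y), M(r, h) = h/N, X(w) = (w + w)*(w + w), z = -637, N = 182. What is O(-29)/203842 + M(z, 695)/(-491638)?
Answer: -147799204611/9119699060836 ≈ -0.016207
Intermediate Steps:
X(w) = 4*w² (X(w) = (2*w)*(2*w) = 4*w²)
M(r, h) = h/182
O(Y) = 4 - 4*Y² - 2*Y (O(Y) = 4 - ((Y + Y) + 4*Y²) = 4 - (2*Y + 4*Y²) = 4 + (-4*Y² - 2*Y) = 4 - 4*Y² - 2*Y)
O(-29)/203842 + M(z, 695)/(-491638) = (4 - 4*(-29)² - 2*(-29))/203842 + ((1/182)*695)/(-491638) = (4 - 4*841 + 58)*(1/203842) + (695/182)*(-1/491638) = (4 - 3364 + 58)*(1/203842) - 695/89478116 = -3302*1/203842 - 695/89478116 = -1651/101921 - 695/89478116 = -147799204611/9119699060836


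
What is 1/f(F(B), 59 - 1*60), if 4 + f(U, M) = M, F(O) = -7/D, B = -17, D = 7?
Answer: -1/5 ≈ -0.20000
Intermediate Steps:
F(O) = -1 (F(O) = -7/7 = -7*1/7 = -1)
f(U, M) = -4 + M
1/f(F(B), 59 - 1*60) = 1/(-4 + (59 - 1*60)) = 1/(-4 + (59 - 60)) = 1/(-4 - 1) = 1/(-5) = -1/5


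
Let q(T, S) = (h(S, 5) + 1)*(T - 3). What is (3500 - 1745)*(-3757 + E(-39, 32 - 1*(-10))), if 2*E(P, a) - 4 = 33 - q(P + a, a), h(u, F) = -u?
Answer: -13122135/2 ≈ -6.5611e+6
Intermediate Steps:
q(T, S) = (1 - S)*(-3 + T) (q(T, S) = (-S + 1)*(T - 3) = (1 - S)*(-3 + T))
E(P, a) = 20 - 2*a - P/2 + a*(P + a)/2 (E(P, a) = 2 + (33 - (-3 + (P + a) + 3*a - a*(P + a)))/2 = 2 + (33 - (-3 + P + 4*a - a*(P + a)))/2 = 2 + (33 + (3 - P - 4*a + a*(P + a)))/2 = 2 + (36 - P - 4*a + a*(P + a))/2 = 2 + (18 - 2*a - P/2 + a*(P + a)/2) = 20 - 2*a - P/2 + a*(P + a)/2)
(3500 - 1745)*(-3757 + E(-39, 32 - 1*(-10))) = (3500 - 1745)*(-3757 + (20 - 2*(32 - 1*(-10)) - 1/2*(-39) + (32 - 1*(-10))*(-39 + (32 - 1*(-10)))/2)) = 1755*(-3757 + (20 - 2*(32 + 10) + 39/2 + (32 + 10)*(-39 + (32 + 10))/2)) = 1755*(-3757 + (20 - 2*42 + 39/2 + (1/2)*42*(-39 + 42))) = 1755*(-3757 + (20 - 84 + 39/2 + (1/2)*42*3)) = 1755*(-3757 + (20 - 84 + 39/2 + 63)) = 1755*(-3757 + 37/2) = 1755*(-7477/2) = -13122135/2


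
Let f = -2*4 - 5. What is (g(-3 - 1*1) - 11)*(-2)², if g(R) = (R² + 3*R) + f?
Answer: -80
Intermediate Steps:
f = -13 (f = -8 - 5 = -13)
g(R) = -13 + R² + 3*R (g(R) = (R² + 3*R) - 13 = -13 + R² + 3*R)
(g(-3 - 1*1) - 11)*(-2)² = ((-13 + (-3 - 1*1)² + 3*(-3 - 1*1)) - 11)*(-2)² = ((-13 + (-3 - 1)² + 3*(-3 - 1)) - 11)*4 = ((-13 + (-4)² + 3*(-4)) - 11)*4 = ((-13 + 16 - 12) - 11)*4 = (-9 - 11)*4 = -20*4 = -80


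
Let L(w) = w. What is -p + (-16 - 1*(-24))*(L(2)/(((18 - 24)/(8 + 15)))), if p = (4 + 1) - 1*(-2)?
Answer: -205/3 ≈ -68.333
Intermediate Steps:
p = 7 (p = 5 + 2 = 7)
-p + (-16 - 1*(-24))*(L(2)/(((18 - 24)/(8 + 15)))) = -1*7 + (-16 - 1*(-24))*(2/(((18 - 24)/(8 + 15)))) = -7 + (-16 + 24)*(2/((-6/23))) = -7 + 8*(2/((-6*1/23))) = -7 + 8*(2/(-6/23)) = -7 + 8*(2*(-23/6)) = -7 + 8*(-23/3) = -7 - 184/3 = -205/3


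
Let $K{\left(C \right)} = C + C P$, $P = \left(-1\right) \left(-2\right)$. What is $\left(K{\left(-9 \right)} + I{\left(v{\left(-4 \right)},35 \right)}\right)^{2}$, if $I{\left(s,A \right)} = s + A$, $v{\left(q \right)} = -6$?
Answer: $4$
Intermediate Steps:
$P = 2$
$I{\left(s,A \right)} = A + s$
$K{\left(C \right)} = 3 C$ ($K{\left(C \right)} = C + C 2 = C + 2 C = 3 C$)
$\left(K{\left(-9 \right)} + I{\left(v{\left(-4 \right)},35 \right)}\right)^{2} = \left(3 \left(-9\right) + \left(35 - 6\right)\right)^{2} = \left(-27 + 29\right)^{2} = 2^{2} = 4$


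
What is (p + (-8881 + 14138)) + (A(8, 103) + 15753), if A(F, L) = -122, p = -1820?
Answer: 19068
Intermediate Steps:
(p + (-8881 + 14138)) + (A(8, 103) + 15753) = (-1820 + (-8881 + 14138)) + (-122 + 15753) = (-1820 + 5257) + 15631 = 3437 + 15631 = 19068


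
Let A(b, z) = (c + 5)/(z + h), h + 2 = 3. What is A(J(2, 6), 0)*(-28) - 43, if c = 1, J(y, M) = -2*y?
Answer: -211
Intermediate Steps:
h = 1 (h = -2 + 3 = 1)
A(b, z) = 6/(1 + z) (A(b, z) = (1 + 5)/(z + 1) = 6/(1 + z))
A(J(2, 6), 0)*(-28) - 43 = (6/(1 + 0))*(-28) - 43 = (6/1)*(-28) - 43 = (6*1)*(-28) - 43 = 6*(-28) - 43 = -168 - 43 = -211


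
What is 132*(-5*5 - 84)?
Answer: -14388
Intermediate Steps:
132*(-5*5 - 84) = 132*(-25 - 84) = 132*(-109) = -14388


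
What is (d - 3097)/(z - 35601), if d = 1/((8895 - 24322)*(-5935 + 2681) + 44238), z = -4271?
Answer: 155604726511/2003316646912 ≈ 0.077674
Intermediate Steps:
d = 1/50243696 (d = 1/(-15427*(-3254) + 44238) = 1/(50199458 + 44238) = 1/50243696 ≈ 1.9903e-8)
(d - 3097)/(z - 35601) = (1/50243696 - 3097)/(-4271 - 35601) = -155604726511/50243696/(-39872) = -155604726511/50243696*(-1/39872) = 155604726511/2003316646912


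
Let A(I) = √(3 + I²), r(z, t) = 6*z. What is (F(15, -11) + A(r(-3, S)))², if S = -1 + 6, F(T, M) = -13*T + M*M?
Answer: (74 - √327)² ≈ 3126.7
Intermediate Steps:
F(T, M) = M² - 13*T (F(T, M) = -13*T + M² = M² - 13*T)
S = 5
(F(15, -11) + A(r(-3, S)))² = (((-11)² - 13*15) + √(3 + (6*(-3))²))² = ((121 - 195) + √(3 + (-18)²))² = (-74 + √(3 + 324))² = (-74 + √327)²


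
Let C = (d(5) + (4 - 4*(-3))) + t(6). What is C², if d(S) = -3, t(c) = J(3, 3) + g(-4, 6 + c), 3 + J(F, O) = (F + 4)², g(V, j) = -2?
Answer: 3249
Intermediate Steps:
J(F, O) = -3 + (4 + F)² (J(F, O) = -3 + (F + 4)² = -3 + (4 + F)²)
t(c) = 44 (t(c) = (-3 + (4 + 3)²) - 2 = (-3 + 7²) - 2 = (-3 + 49) - 2 = 46 - 2 = 44)
C = 57 (C = (-3 + (4 - 4*(-3))) + 44 = (-3 + (4 + 12)) + 44 = (-3 + 16) + 44 = 13 + 44 = 57)
C² = 57² = 3249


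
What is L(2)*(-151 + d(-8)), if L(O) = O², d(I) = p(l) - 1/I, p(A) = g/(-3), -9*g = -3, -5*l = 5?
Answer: -10871/18 ≈ -603.94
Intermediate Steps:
l = -1 (l = -⅕*5 = -1)
g = ⅓ (g = -⅑*(-3) = ⅓ ≈ 0.33333)
p(A) = -⅑ (p(A) = (⅓)/(-3) = (⅓)*(-⅓) = -⅑)
d(I) = -⅑ - 1/I
L(2)*(-151 + d(-8)) = 2²*(-151 + (⅑)*(-9 - 1*(-8))/(-8)) = 4*(-151 + (⅑)*(-⅛)*(-9 + 8)) = 4*(-151 + (⅑)*(-⅛)*(-1)) = 4*(-151 + 1/72) = 4*(-10871/72) = -10871/18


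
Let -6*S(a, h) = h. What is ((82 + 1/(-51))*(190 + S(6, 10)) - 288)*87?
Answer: 67227829/51 ≈ 1.3182e+6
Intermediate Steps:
S(a, h) = -h/6
((82 + 1/(-51))*(190 + S(6, 10)) - 288)*87 = ((82 + 1/(-51))*(190 - ⅙*10) - 288)*87 = ((82 - 1/51)*(190 - 5/3) - 288)*87 = ((4181/51)*(565/3) - 288)*87 = (2362265/153 - 288)*87 = (2318201/153)*87 = 67227829/51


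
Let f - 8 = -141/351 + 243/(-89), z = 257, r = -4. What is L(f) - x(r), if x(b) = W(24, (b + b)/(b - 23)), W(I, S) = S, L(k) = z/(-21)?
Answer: -2369/189 ≈ -12.534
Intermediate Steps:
f = 50690/10413 (f = 8 + (-141/351 + 243/(-89)) = 8 + (-141*1/351 + 243*(-1/89)) = 8 + (-47/117 - 243/89) = 8 - 32614/10413 = 50690/10413 ≈ 4.8680)
L(k) = -257/21 (L(k) = 257/(-21) = 257*(-1/21) = -257/21)
x(b) = 2*b/(-23 + b) (x(b) = (b + b)/(b - 23) = (2*b)/(-23 + b) = 2*b/(-23 + b))
L(f) - x(r) = -257/21 - 2*(-4)/(-23 - 4) = -257/21 - 2*(-4)/(-27) = -257/21 - 2*(-4)*(-1)/27 = -257/21 - 1*8/27 = -257/21 - 8/27 = -2369/189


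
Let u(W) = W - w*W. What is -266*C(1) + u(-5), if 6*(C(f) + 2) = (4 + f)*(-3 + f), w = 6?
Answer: 3001/3 ≈ 1000.3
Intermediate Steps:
u(W) = -5*W (u(W) = W - 6*W = -5*W)
C(f) = -2 + (-3 + f)*(4 + f)/6 (C(f) = -2 + ((4 + f)*(-3 + f))/6 = -2 + ((-3 + f)*(4 + f))/6 = -2 + (-3 + f)*(4 + f)/6)
-266*C(1) + u(-5) = -266*(-4 + (⅙)*1 + (⅙)*1²) - 5*(-5) = -266*(-4 + ⅙ + (⅙)*1) + 25 = -266*(-4 + ⅙ + ⅙) + 25 = -266*(-11/3) + 25 = 2926/3 + 25 = 3001/3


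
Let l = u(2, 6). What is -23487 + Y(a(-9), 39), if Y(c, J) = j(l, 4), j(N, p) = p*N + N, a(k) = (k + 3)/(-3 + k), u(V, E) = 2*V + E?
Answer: -23437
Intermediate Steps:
u(V, E) = E + 2*V
l = 10 (l = 6 + 2*2 = 6 + 4 = 10)
a(k) = (3 + k)/(-3 + k)
j(N, p) = N + N*p (j(N, p) = N*p + N = N + N*p)
Y(c, J) = 50 (Y(c, J) = 10*(1 + 4) = 10*5 = 50)
-23487 + Y(a(-9), 39) = -23487 + 50 = -23437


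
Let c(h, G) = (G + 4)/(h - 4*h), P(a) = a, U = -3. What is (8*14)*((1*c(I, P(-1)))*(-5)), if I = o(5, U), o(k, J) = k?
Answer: 112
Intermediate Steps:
I = 5
c(h, G) = -(4 + G)/(3*h) (c(h, G) = (4 + G)/((-3*h)) = (4 + G)*(-1/(3*h)) = -(4 + G)/(3*h))
(8*14)*((1*c(I, P(-1)))*(-5)) = (8*14)*((1*((1/3)*(-4 - 1*(-1))/5))*(-5)) = 112*((1*((1/3)*(1/5)*(-4 + 1)))*(-5)) = 112*((1*((1/3)*(1/5)*(-3)))*(-5)) = 112*((1*(-1/5))*(-5)) = 112*(-1/5*(-5)) = 112*1 = 112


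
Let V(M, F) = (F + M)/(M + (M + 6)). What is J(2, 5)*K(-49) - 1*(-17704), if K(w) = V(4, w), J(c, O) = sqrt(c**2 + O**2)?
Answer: 17704 - 45*sqrt(29)/14 ≈ 17687.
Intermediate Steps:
J(c, O) = sqrt(O**2 + c**2)
V(M, F) = (F + M)/(6 + 2*M) (V(M, F) = (F + M)/(M + (6 + M)) = (F + M)/(6 + 2*M))
K(w) = 2/7 + w/14 (K(w) = (w + 4)/(2*(3 + 4)) = (1/2)*(4 + w)/7 = (1/2)*(1/7)*(4 + w) = 2/7 + w/14)
J(2, 5)*K(-49) - 1*(-17704) = sqrt(5**2 + 2**2)*(2/7 + (1/14)*(-49)) - 1*(-17704) = sqrt(25 + 4)*(2/7 - 7/2) + 17704 = sqrt(29)*(-45/14) + 17704 = -45*sqrt(29)/14 + 17704 = 17704 - 45*sqrt(29)/14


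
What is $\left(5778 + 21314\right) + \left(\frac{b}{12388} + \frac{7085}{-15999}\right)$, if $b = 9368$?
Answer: $\frac{1342394407489}{49548903} \approx 27092.0$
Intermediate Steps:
$\left(5778 + 21314\right) + \left(\frac{b}{12388} + \frac{7085}{-15999}\right) = \left(5778 + 21314\right) + \left(\frac{9368}{12388} + \frac{7085}{-15999}\right) = 27092 + \left(9368 \cdot \frac{1}{12388} + 7085 \left(- \frac{1}{15999}\right)\right) = 27092 + \left(\frac{2342}{3097} - \frac{7085}{15999}\right) = 27092 + \frac{15527413}{49548903} = \frac{1342394407489}{49548903}$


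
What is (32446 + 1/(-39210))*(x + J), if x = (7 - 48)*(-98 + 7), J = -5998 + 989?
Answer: -270980231367/6535 ≈ -4.1466e+7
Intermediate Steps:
J = -5009
x = 3731 (x = -41*(-91) = 3731)
(32446 + 1/(-39210))*(x + J) = (32446 + 1/(-39210))*(3731 - 5009) = (32446 - 1/39210)*(-1278) = (1272207659/39210)*(-1278) = -270980231367/6535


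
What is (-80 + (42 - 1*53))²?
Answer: 8281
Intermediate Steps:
(-80 + (42 - 1*53))² = (-80 + (42 - 53))² = (-80 - 11)² = (-91)² = 8281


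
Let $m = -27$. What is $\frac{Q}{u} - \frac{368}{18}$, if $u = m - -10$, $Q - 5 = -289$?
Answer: $- \frac{572}{153} \approx -3.7386$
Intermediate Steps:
$Q = -284$ ($Q = 5 - 289 = -284$)
$u = -17$ ($u = -27 - -10 = -27 + 10 = -17$)
$\frac{Q}{u} - \frac{368}{18} = - \frac{284}{-17} - \frac{368}{18} = \left(-284\right) \left(- \frac{1}{17}\right) - \frac{184}{9} = \frac{284}{17} - \frac{184}{9} = - \frac{572}{153}$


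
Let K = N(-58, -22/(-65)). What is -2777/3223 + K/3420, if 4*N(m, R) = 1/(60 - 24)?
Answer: -1367613737/1587263040 ≈ -0.86162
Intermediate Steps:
N(m, R) = 1/144 (N(m, R) = 1/(4*(60 - 24)) = (1/4)/36 = (1/4)*(1/36) = 1/144)
K = 1/144 ≈ 0.0069444
-2777/3223 + K/3420 = -2777/3223 + (1/144)/3420 = -2777*1/3223 + (1/144)*(1/3420) = -2777/3223 + 1/492480 = -1367613737/1587263040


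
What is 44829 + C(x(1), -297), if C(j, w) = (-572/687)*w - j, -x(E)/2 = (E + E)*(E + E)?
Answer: 10324301/229 ≈ 45084.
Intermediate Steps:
x(E) = -8*E**2 (x(E) = -2*(E + E)*(E + E) = -2*2*E*2*E = -8*E**2)
C(j, w) = -j - 572*w/687 (C(j, w) = (-572*1/687)*w - j = -572*w/687 - j = -j - 572*w/687)
44829 + C(x(1), -297) = 44829 + (-(-8)*1**2 - 572/687*(-297)) = 44829 + (-(-8) + 56628/229) = 44829 + (-1*(-8) + 56628/229) = 44829 + (8 + 56628/229) = 44829 + 58460/229 = 10324301/229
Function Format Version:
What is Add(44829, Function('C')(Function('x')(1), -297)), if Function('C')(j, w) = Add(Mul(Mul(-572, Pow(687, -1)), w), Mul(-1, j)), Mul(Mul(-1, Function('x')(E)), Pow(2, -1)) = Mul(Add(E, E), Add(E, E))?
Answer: Rational(10324301, 229) ≈ 45084.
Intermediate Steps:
Function('x')(E) = Mul(-8, Pow(E, 2)) (Function('x')(E) = Mul(-2, Mul(Add(E, E), Add(E, E))) = Mul(-2, Mul(Mul(2, E), Mul(2, E))) = Mul(-2, Mul(4, Pow(E, 2))) = Mul(-8, Pow(E, 2)))
Function('C')(j, w) = Add(Mul(-1, j), Mul(Rational(-572, 687), w)) (Function('C')(j, w) = Add(Mul(Mul(-572, Rational(1, 687)), w), Mul(-1, j)) = Add(Mul(Rational(-572, 687), w), Mul(-1, j)) = Add(Mul(-1, j), Mul(Rational(-572, 687), w)))
Add(44829, Function('C')(Function('x')(1), -297)) = Add(44829, Add(Mul(-1, Mul(-8, Pow(1, 2))), Mul(Rational(-572, 687), -297))) = Add(44829, Add(Mul(-1, Mul(-8, 1)), Rational(56628, 229))) = Add(44829, Add(Mul(-1, -8), Rational(56628, 229))) = Add(44829, Add(8, Rational(56628, 229))) = Add(44829, Rational(58460, 229)) = Rational(10324301, 229)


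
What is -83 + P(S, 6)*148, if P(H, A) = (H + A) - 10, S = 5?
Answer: 65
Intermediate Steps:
P(H, A) = -10 + A + H (P(H, A) = (A + H) - 10 = -10 + A + H)
-83 + P(S, 6)*148 = -83 + (-10 + 6 + 5)*148 = -83 + 1*148 = -83 + 148 = 65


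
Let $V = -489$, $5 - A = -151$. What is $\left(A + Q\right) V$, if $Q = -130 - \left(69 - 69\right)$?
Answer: $-12714$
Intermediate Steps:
$A = 156$ ($A = 5 - -151 = 5 + 151 = 156$)
$Q = -130$ ($Q = -130 - \left(69 - 69\right) = -130 - 0 = -130 + 0 = -130$)
$\left(A + Q\right) V = \left(156 - 130\right) \left(-489\right) = 26 \left(-489\right) = -12714$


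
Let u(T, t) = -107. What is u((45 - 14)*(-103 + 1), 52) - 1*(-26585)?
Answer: 26478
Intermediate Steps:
u((45 - 14)*(-103 + 1), 52) - 1*(-26585) = -107 - 1*(-26585) = -107 + 26585 = 26478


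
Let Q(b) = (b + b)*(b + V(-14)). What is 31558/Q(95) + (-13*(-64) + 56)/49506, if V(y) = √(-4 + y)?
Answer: 3554889/2016589 - 47337*I*√2/859085 ≈ 1.7628 - 0.077925*I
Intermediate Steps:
Q(b) = 2*b*(b + 3*I*√2) (Q(b) = (b + b)*(b + √(-4 - 14)) = (2*b)*(b + √(-18)) = (2*b)*(b + 3*I*√2) = 2*b*(b + 3*I*√2))
31558/Q(95) + (-13*(-64) + 56)/49506 = 31558/((2*95*(95 + 3*I*√2))) + (-13*(-64) + 56)/49506 = 31558/(18050 + 570*I*√2) + (832 + 56)*(1/49506) = 31558/(18050 + 570*I*√2) + 888*(1/49506) = 31558/(18050 + 570*I*√2) + 4/223 = 4/223 + 31558/(18050 + 570*I*√2)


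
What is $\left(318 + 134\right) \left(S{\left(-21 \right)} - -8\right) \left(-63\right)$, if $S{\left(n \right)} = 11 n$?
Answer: $6350148$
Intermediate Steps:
$\left(318 + 134\right) \left(S{\left(-21 \right)} - -8\right) \left(-63\right) = \left(318 + 134\right) \left(11 \left(-21\right) - -8\right) \left(-63\right) = 452 \left(-231 + \left(-217 + 225\right)\right) \left(-63\right) = 452 \left(-231 + 8\right) \left(-63\right) = 452 \left(-223\right) \left(-63\right) = \left(-100796\right) \left(-63\right) = 6350148$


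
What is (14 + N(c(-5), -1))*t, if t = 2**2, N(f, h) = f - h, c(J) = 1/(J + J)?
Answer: 298/5 ≈ 59.600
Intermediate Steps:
c(J) = 1/(2*J)
t = 4
(14 + N(c(-5), -1))*t = (14 + ((1/2)/(-5) - 1*(-1)))*4 = (14 + ((1/2)*(-1/5) + 1))*4 = (14 + (-1/10 + 1))*4 = (14 + 9/10)*4 = (149/10)*4 = 298/5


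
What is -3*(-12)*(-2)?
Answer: -72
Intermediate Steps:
-3*(-12)*(-2) = 36*(-2) = -72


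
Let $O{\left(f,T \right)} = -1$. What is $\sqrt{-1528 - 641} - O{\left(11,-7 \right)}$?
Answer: $1 + 3 i \sqrt{241} \approx 1.0 + 46.573 i$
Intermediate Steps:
$\sqrt{-1528 - 641} - O{\left(11,-7 \right)} = \sqrt{-1528 - 641} - -1 = \sqrt{-2169} + 1 = 3 i \sqrt{241} + 1 = 1 + 3 i \sqrt{241}$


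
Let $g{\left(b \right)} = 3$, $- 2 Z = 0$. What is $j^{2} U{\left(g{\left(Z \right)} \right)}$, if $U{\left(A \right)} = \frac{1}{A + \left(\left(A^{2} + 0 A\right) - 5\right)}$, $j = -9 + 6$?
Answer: $\frac{9}{7} \approx 1.2857$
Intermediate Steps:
$Z = 0$ ($Z = \left(- \frac{1}{2}\right) 0 = 0$)
$j = -3$
$U{\left(A \right)} = \frac{1}{-5 + A + A^{2}}$ ($U{\left(A \right)} = \frac{1}{A + \left(\left(A^{2} + 0\right) - 5\right)} = \frac{1}{A + \left(A^{2} - 5\right)} = \frac{1}{A + \left(-5 + A^{2}\right)} = \frac{1}{-5 + A + A^{2}}$)
$j^{2} U{\left(g{\left(Z \right)} \right)} = \frac{\left(-3\right)^{2}}{-5 + 3 + 3^{2}} = \frac{9}{-5 + 3 + 9} = \frac{9}{7}$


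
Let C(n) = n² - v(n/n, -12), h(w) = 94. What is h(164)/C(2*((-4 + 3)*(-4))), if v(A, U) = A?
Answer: 94/63 ≈ 1.4921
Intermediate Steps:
C(n) = -1 + n² (C(n) = n² - n/n = n² - 1*1 = n² - 1 = -1 + n²)
h(164)/C(2*((-4 + 3)*(-4))) = 94/(-1 + (2*((-4 + 3)*(-4)))²) = 94/(-1 + (2*(-1*(-4)))²) = 94/(-1 + (2*4)²) = 94/(-1 + 8²) = 94/(-1 + 64) = 94/63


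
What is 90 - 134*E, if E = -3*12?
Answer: 4914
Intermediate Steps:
E = -36
90 - 134*E = 90 - 134*(-36) = 90 + 4824 = 4914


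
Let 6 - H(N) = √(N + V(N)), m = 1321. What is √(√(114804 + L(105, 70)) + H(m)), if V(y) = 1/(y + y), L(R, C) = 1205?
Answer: √(41880984 - 7926*√1024533254 + 6980164*√116009)/2642 ≈ 17.614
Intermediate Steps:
V(y) = 1/(2*y)
H(N) = 6 - √(N + 1/(2*N))
√(√(114804 + L(105, 70)) + H(m)) = √(√(114804 + 1205) + (6 - √(2/1321 + 4*1321)/2)) = √(√116009 + (6 - √(2*(1/1321) + 5284)/2)) = √(√116009 + (6 - √(2/1321 + 5284)/2)) = √(√116009 + (6 - 3*√1024533254/2642)) = √(6 + √116009 - 3*√1024533254/2642)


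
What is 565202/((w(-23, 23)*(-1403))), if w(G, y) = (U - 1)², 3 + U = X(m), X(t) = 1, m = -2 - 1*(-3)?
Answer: -24574/549 ≈ -44.761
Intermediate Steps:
m = 1 (m = -2 + 3 = 1)
U = -2 (U = -3 + 1 = -2)
w(G, y) = 9 (w(G, y) = (-2 - 1)² = (-3)² = 9)
565202/((w(-23, 23)*(-1403))) = 565202/((9*(-1403))) = 565202/(-12627) = 565202*(-1/12627) = -24574/549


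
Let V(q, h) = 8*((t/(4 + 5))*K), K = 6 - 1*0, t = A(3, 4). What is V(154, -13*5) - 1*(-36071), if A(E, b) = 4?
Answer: 108277/3 ≈ 36092.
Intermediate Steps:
t = 4
K = 6 (K = 6 + 0 = 6)
V(q, h) = 64/3 (V(q, h) = 8*((4/(4 + 5))*6) = 8*((4/9)*6) = 8*(8/3) = 64/3)
V(154, -13*5) - 1*(-36071) = 64/3 - 1*(-36071) = 64/3 + 36071 = 108277/3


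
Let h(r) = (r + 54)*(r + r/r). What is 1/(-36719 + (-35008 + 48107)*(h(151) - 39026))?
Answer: -1/103073453 ≈ -9.7018e-9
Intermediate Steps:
h(r) = (1 + r)*(54 + r) (h(r) = (54 + r)*(r + 1) = (54 + r)*(1 + r) = (1 + r)*(54 + r))
1/(-36719 + (-35008 + 48107)*(h(151) - 39026)) = 1/(-36719 + (-35008 + 48107)*((54 + 151² + 55*151) - 39026)) = 1/(-36719 + 13099*((54 + 22801 + 8305) - 39026)) = 1/(-36719 + 13099*(31160 - 39026)) = 1/(-36719 + 13099*(-7866)) = 1/(-36719 - 103036734) = 1/(-103073453) = -1/103073453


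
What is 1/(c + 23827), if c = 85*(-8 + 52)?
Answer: 1/27567 ≈ 3.6275e-5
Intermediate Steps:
c = 3740 (c = 85*44 = 3740)
1/(c + 23827) = 1/(3740 + 23827) = 1/27567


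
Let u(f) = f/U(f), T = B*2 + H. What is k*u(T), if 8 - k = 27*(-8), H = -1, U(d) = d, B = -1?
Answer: 224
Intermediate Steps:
T = -3 (T = -1*2 - 1 = -2 - 1 = -3)
u(f) = 1 (u(f) = f/f = 1)
k = 224 (k = 8 - 27*(-8) = 8 - 1*(-216) = 8 + 216 = 224)
k*u(T) = 224*1 = 224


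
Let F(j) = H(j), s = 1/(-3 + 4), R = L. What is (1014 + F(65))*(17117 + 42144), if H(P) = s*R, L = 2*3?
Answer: 60446220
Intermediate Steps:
L = 6
R = 6
s = 1 (s = 1/1 = 1)
H(P) = 6 (H(P) = 1*6 = 6)
F(j) = 6
(1014 + F(65))*(17117 + 42144) = (1014 + 6)*(17117 + 42144) = 1020*59261 = 60446220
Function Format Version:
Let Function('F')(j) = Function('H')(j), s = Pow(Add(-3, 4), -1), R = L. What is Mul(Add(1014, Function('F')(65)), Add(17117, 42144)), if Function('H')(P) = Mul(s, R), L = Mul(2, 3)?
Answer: 60446220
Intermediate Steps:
L = 6
R = 6
s = 1 (s = Pow(1, -1) = 1)
Function('H')(P) = 6 (Function('H')(P) = Mul(1, 6) = 6)
Function('F')(j) = 6
Mul(Add(1014, Function('F')(65)), Add(17117, 42144)) = Mul(Add(1014, 6), Add(17117, 42144)) = Mul(1020, 59261) = 60446220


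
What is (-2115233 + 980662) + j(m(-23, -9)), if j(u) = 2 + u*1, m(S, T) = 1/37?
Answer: -41979052/37 ≈ -1.1346e+6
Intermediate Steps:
m(S, T) = 1/37
j(u) = 2 + u
(-2115233 + 980662) + j(m(-23, -9)) = (-2115233 + 980662) + (2 + 1/37) = -1134571 + 75/37 = -41979052/37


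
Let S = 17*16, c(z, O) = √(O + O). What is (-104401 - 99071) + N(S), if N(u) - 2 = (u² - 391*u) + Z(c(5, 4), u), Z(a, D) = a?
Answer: -235838 + 2*√2 ≈ -2.3584e+5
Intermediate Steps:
c(z, O) = √2*√O (c(z, O) = √(2*O) = √2*√O)
S = 272
N(u) = 2 + u² - 391*u + 2*√2 (N(u) = 2 + ((u² - 391*u) + √2*√4) = 2 + ((u² - 391*u) + √2*2) = 2 + ((u² - 391*u) + 2*√2) = 2 + (u² - 391*u + 2*√2) = 2 + u² - 391*u + 2*√2)
(-104401 - 99071) + N(S) = (-104401 - 99071) + (2 + 272² - 391*272 + 2*√2) = -203472 + (2 + 73984 - 106352 + 2*√2) = -203472 + (-32366 + 2*√2) = -235838 + 2*√2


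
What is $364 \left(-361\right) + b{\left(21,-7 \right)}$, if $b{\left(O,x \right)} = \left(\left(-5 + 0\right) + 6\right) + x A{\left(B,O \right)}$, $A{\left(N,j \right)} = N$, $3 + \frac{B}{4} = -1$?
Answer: $-131291$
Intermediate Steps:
$B = -16$ ($B = -12 + 4 \left(-1\right) = -12 - 4 = -16$)
$b{\left(O,x \right)} = 1 - 16 x$ ($b{\left(O,x \right)} = \left(\left(-5 + 0\right) + 6\right) + x \left(-16\right) = \left(-5 + 6\right) - 16 x = 1 - 16 x$)
$364 \left(-361\right) + b{\left(21,-7 \right)} = 364 \left(-361\right) + \left(1 - -112\right) = -131404 + \left(1 + 112\right) = -131404 + 113 = -131291$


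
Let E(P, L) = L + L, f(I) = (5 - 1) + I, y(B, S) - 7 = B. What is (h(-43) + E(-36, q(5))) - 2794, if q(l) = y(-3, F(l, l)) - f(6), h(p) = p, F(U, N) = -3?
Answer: -2849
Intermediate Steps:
y(B, S) = 7 + B
f(I) = 4 + I
q(l) = -6 (q(l) = (7 - 3) - (4 + 6) = 4 - 1*10 = 4 - 10 = -6)
E(P, L) = 2*L
(h(-43) + E(-36, q(5))) - 2794 = (-43 + 2*(-6)) - 2794 = (-43 - 12) - 2794 = -55 - 2794 = -2849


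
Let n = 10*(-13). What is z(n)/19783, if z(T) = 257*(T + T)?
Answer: -66820/19783 ≈ -3.3776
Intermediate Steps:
n = -130
z(T) = 514*T (z(T) = 257*(2*T) = 514*T)
z(n)/19783 = (514*(-130))/19783 = -66820*1/19783 = -66820/19783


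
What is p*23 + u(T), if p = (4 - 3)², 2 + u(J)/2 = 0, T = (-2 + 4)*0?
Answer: 19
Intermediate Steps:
T = 0 (T = 2*0 = 0)
u(J) = -4 (u(J) = -4 + 2*0 = -4 + 0 = -4)
p = 1 (p = 1² = 1)
p*23 + u(T) = 1*23 - 4 = 23 - 4 = 19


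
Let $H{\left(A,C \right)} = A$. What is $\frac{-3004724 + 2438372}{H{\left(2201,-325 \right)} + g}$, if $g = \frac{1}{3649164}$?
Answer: $- \frac{2066711329728}{8031809965} \approx -257.32$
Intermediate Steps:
$g = \frac{1}{3649164} \approx 2.7404 \cdot 10^{-7}$
$\frac{-3004724 + 2438372}{H{\left(2201,-325 \right)} + g} = \frac{-3004724 + 2438372}{2201 + \frac{1}{3649164}} = - \frac{566352}{\frac{8031809965}{3649164}} = \left(-566352\right) \frac{3649164}{8031809965} = - \frac{2066711329728}{8031809965}$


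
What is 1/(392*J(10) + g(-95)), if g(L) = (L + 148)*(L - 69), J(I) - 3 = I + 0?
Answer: -1/3596 ≈ -0.00027809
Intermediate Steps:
J(I) = 3 + I (J(I) = 3 + (I + 0) = 3 + I)
g(L) = (-69 + L)*(148 + L) (g(L) = (148 + L)*(-69 + L) = (-69 + L)*(148 + L))
1/(392*J(10) + g(-95)) = 1/(392*(3 + 10) + (-10212 + (-95)² + 79*(-95))) = 1/(392*13 + (-10212 + 9025 - 7505)) = 1/(5096 - 8692) = 1/(-3596) = -1/3596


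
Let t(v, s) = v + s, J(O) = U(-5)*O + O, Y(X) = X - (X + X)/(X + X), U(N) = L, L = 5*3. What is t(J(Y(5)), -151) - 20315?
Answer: -20402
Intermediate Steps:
L = 15
U(N) = 15
Y(X) = -1 + X (Y(X) = X - 2*X/(2*X) = X - 2*X*1/(2*X) = X - 1*1 = X - 1 = -1 + X)
J(O) = 16*O (J(O) = 15*O + O = 16*O)
t(v, s) = s + v
t(J(Y(5)), -151) - 20315 = (-151 + 16*(-1 + 5)) - 20315 = (-151 + 16*4) - 20315 = (-151 + 64) - 20315 = -87 - 20315 = -20402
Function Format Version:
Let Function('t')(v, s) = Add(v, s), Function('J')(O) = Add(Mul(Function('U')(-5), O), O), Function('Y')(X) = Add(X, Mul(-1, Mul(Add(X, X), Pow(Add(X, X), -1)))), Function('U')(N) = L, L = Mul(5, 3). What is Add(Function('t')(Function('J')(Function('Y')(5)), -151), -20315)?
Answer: -20402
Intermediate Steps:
L = 15
Function('U')(N) = 15
Function('Y')(X) = Add(-1, X) (Function('Y')(X) = Add(X, Mul(-1, Mul(Mul(2, X), Pow(Mul(2, X), -1)))) = Add(X, Mul(-1, Mul(Mul(2, X), Mul(Rational(1, 2), Pow(X, -1))))) = Add(X, Mul(-1, 1)) = Add(X, -1) = Add(-1, X))
Function('J')(O) = Mul(16, O) (Function('J')(O) = Add(Mul(15, O), O) = Mul(16, O))
Function('t')(v, s) = Add(s, v)
Add(Function('t')(Function('J')(Function('Y')(5)), -151), -20315) = Add(Add(-151, Mul(16, Add(-1, 5))), -20315) = Add(Add(-151, Mul(16, 4)), -20315) = Add(Add(-151, 64), -20315) = Add(-87, -20315) = -20402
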